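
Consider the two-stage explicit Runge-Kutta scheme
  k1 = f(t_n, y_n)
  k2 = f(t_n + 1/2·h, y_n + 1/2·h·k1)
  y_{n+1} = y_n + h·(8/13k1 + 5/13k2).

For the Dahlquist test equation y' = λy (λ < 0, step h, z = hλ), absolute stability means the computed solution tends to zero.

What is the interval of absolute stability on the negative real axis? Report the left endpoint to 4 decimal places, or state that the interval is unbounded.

z∈(-5.2000,0).

With y'=λy (z=hλ):
  k1=λy_n ⇒ h·k1=z·y_n;  k2=λ(1+1/2z)y_n ⇒ h·k2=z(1+1/2z)y_n
  y_{n+1}/y_n = 1 + 8/13z + 5/13z(1+1/2z) = 1 + z + 5/26z²
  ⇒ R(z) = 1 + z + 5/26z².

Find x<0 with |R(x)|<1.
x=-1.55: |R|=0.0880
R=1: x+5/26x²=0 ⇒ x=−26/5=-5.2000; min R=1−1/(4·5/26)=-0.3000>−1
Confirm numerically:
  x=-5.169: |R|=0.96918 <1
  x=-3.378: |R|=0.18360 <1
  x=-3.027: |R|=0.26494 <1
  x=-5.797: |R|=1.66554 >1
  x=-5.453: |R|=1.26531 >1
  x=-5.242: |R|=1.04234 >1
So |R|<1 on (-5.2000, 0).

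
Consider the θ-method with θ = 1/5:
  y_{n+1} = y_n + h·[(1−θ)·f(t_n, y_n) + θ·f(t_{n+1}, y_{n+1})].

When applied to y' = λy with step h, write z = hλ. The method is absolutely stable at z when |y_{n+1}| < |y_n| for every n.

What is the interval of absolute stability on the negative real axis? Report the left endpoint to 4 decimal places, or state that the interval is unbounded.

z∈(-3.3333,0).

Set f=λy, z=hλ:
  y_{n+1} = y_n + z·[4/5·y_n + 1/5·y_{n+1}] ⇒ (1 − 1/5z)y_{n+1} = (1 + 4/5z)y_n
  so R(z) = (1 + 4/5z)/(1 − 1/5z).

Solve |R(x)|<1 on ℝ⁻.
x=-1.74: |R|=0.2908
R=−1: 1+4/5x = −1+1/5x ⇒ -3/5x=2 ⇒ x=2/(-3/5)=-3.3333
Confirm numerically:
  x=-2.961: |R|=0.85969 <1
  x=-2.850: |R|=0.81529 <1
  x=-2.654: |R|=0.73373 <1
  x=-1.501: |R|=0.15444 <1
  x=-3.514: |R|=1.06366 >1
  x=-3.457: |R|=1.04387 >1
Interval (-3.3333, 0).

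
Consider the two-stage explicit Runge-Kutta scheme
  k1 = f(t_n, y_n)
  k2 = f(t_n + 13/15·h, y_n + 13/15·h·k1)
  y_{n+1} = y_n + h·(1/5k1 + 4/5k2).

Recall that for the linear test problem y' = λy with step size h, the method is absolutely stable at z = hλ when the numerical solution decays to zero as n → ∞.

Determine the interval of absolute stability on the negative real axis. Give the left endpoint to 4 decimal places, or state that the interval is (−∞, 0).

(-1.4423, 0).

On y'=λy, z=hλ:
  k1=λy_n ⇒ h·k1=z·y_n;  k2=λ(1+13/15z)y_n ⇒ h·k2=z(1+13/15z)y_n
  y_{n+1}/y_n = 1 + 1/5z + 4/5z(1+13/15z) = 1 + z + 52/75z²
  R(z) = 1 + z + 52/75z².

Boundary: |R(x)|=1, x<0.
x=-0.63: |R|=0.6452
R=1: x+52/75x²=0 ⇒ x=−75/52=-1.4423; min R=1−1/(4·52/75)=0.6394>−1
Confirm numerically:
  x=-1.399: |R|=0.95799 <1
  x=-1.057: |R|=0.71763 <1
  x=-0.979: |R|=0.68552 <1
  x=-1.728: |R|=1.34228 >1
  x=-1.717: |R|=1.32701 >1
Interval (-1.4423, 0).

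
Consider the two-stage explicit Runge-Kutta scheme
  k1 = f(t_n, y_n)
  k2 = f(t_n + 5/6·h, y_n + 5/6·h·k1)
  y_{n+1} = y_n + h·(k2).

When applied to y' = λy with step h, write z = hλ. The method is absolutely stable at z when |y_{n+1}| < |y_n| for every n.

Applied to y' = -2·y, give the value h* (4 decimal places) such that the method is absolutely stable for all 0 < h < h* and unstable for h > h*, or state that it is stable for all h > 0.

(-1.2000,0); λ=-2 ⇒ h* = (6/5)/2 = 0.6000.

On y'=λy, z=hλ:
  k1=λy_n ⇒ h·k1=z·y_n;  k2=λ(1+5/6z)y_n ⇒ h·k2=z(1+5/6z)y_n
  y_{n+1}/y_n = 1 + z(1+5/6z) = 1 + z + 5/6z²
  so R(z) = 1 + z + 5/6z².

Boundary: |R(x)|=1, x<0.
x=-1.01: |R|=0.8401
R=1: x+5/6x²=0 ⇒ x=−6/5=-1.2000; min R=1−1/(4·5/6)=0.7000>−1
Confirm numerically:
  x=-1.073: |R|=0.88644 <1
  x=-0.877: |R|=0.76394 <1
  x=-0.789: |R|=0.72977 <1
  x=-0.623: |R|=0.70044 <1
  x=-1.568: |R|=1.48085 >1
  x=-1.392: |R|=1.22272 >1
  x=-1.380: |R|=1.20700 >1
Stable set (-1.2000, 0).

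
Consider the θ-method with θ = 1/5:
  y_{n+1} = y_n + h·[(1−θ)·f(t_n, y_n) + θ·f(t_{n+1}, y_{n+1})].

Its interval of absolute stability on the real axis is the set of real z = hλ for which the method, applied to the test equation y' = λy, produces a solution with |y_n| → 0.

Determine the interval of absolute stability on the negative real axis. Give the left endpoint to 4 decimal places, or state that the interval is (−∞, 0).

With y'=λy (z=hλ):
  y_{n+1} = y_n + z·[4/5·y_n + 1/5·y_{n+1}] ⇒ (1 − 1/5z)y_{n+1} = (1 + 4/5z)y_n
  ⇒ R(z) = (1 + 4/5z)/(1 − 1/5z).

Need |R(x)|<1, x<0.
x=-1.44: |R|=0.1180
R=−1: 1+4/5x = −1+1/5x ⇒ -3/5x=2 ⇒ x=2/(-3/5)=-3.3333
Confirm numerically:
  x=-3.204: |R|=0.95271 <1
  x=-1.981: |R|=0.41885 <1
  x=-1.803: |R|=0.32515 <1
  x=-1.734: |R|=0.28750 <1
  x=-3.457: |R|=1.04387 >1
  x=-3.427: |R|=1.03335 >1
So |R|<1 on (-3.3333, 0).

(-3.3333, 0).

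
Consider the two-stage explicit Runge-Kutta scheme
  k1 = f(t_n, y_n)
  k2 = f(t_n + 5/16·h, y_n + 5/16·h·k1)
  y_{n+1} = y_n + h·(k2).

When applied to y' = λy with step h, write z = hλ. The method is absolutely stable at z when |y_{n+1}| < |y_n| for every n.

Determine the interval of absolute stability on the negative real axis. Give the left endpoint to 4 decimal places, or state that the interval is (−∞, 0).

(-3.2000, 0).

Set f=λy, z=hλ:
  k1=λy_n ⇒ h·k1=z·y_n;  k2=λ(1+5/16z)y_n ⇒ h·k2=z(1+5/16z)y_n
  y_{n+1}/y_n = 1 + z(1+5/16z) = 1 + z + 5/16z²
  Hence R(z) = 1 + z + 5/16z².

Solve |R(x)|<1 on ℝ⁻.
x=-1.28: |R|=0.2320
R=1: x+5/16x²=0 ⇒ x=−16/5=-3.2000; min R=1−1/(4·5/16)=0.2000>−1
Confirm numerically:
  x=-3.149: |R|=0.94981 <1
  x=-2.116: |R|=0.28320 <1
  x=-1.469: |R|=0.20536 <1
  x=-3.575: |R|=1.41895 >1
  x=-3.447: |R|=1.26607 >1
Interval (-3.2000, 0).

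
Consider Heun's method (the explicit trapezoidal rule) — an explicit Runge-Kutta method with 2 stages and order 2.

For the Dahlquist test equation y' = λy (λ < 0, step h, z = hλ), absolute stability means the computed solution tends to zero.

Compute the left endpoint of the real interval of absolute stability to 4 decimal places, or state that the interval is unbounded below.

Set f=λy, z=hλ:
  order 2, 2-stage ⇒ R(z)=1+z+z^2/2
  (e.g. R(-1.29)=0.54205, |R|=0.54205)

Boundary: |R(x)|=1, x<0.
x=-1.29: |R|=0.5421
|R(-1.86)|=0.8698 |R(-1.52)|=0.6352 |R(-0.73)|=0.5364
Bisect:
  x_lo=-2.3040 |R|=1.3502  x_hi=-0.1323 |R|=0.8765
  mid=-1.21815 |R|=0.52379 →hi
  mid=-1.76109 |R|=0.78963 →hi
  mid=-2.03256 |R|=1.03309 →lo
  mid=-1.89682 |R|=0.90215 →hi
  mid=-1.96469 |R|=0.96531 →hi
  mid=-1.99862 |R|=0.99863 →hi
  mid=-2.01559 |R|=1.01571 →lo
  mid=-2.00711 |R|=1.00713 →lo
  mid=-2.00287 |R|=1.00287 →lo
  mid=-2.00075 |R|=1.00075 →lo
  ...
  [-2.00008,-1.99995] ⇒ x*=-2.0000
Interval (-2.0000, 0).

left endpoint -2.0000.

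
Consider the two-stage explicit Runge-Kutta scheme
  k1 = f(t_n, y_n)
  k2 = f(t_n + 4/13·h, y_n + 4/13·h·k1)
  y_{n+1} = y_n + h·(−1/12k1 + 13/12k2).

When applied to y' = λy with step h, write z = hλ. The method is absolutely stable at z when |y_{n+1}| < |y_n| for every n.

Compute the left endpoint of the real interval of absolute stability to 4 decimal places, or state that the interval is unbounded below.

left endpoint -3.0000.

Test eqn y'=λy, z=hλ:
  k1=λy_n ⇒ h·k1=z·y_n;  k2=λ(1+4/13z)y_n ⇒ h·k2=z(1+4/13z)y_n
  y_{n+1}/y_n = 1 − 1/12z + 13/12z(1+4/13z) = 1 + z + 1/3z²
  R(z) = 1 + z + 1/3z².

Solve |R(x)|<1 on ℝ⁻.
x=-0.91: |R|=0.3660
R=1: x+1/3x²=0 ⇒ x=−3=-3.0000; min R=1−1/(4·1/3)=0.2500>−1
Confirm numerically:
  x=-2.627: |R|=0.67338 <1
  x=-2.460: |R|=0.55720 <1
  x=-2.179: |R|=0.40368 <1
  x=-1.225: |R|=0.27521 <1
  x=-3.587: |R|=1.70186 >1
  x=-3.385: |R|=1.43441 >1
  x=-3.335: |R|=1.37241 >1
Interval (-3.0000, 0).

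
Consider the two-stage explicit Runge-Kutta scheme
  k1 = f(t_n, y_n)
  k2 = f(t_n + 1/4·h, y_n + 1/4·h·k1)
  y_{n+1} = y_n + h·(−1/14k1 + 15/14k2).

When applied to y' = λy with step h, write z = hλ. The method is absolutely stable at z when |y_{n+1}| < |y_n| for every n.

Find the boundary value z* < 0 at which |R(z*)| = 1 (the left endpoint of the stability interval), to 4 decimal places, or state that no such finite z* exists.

z* = -3.7333.

Set f=λy, z=hλ:
  k1=λy_n ⇒ h·k1=z·y_n;  k2=λ(1+1/4z)y_n ⇒ h·k2=z(1+1/4z)y_n
  y_{n+1}/y_n = 1 − 1/14z + 15/14z(1+1/4z) = 1 + z + 15/56z²
  so R(z) = 1 + z + 15/56z².

Solve |R(x)|<1 on ℝ⁻.
x=-1.01: |R|=0.2632
R=1: x+15/56x²=0 ⇒ x=−56/15=-3.7333; min R=1−1/(4·15/56)=0.0667>−1
Confirm numerically:
  x=-2.113: |R|=0.08292 <1
  x=-1.579: |R|=0.08883 <1
  x=-1.575: |R|=0.08945 <1
  x=-4.108: |R|=1.41227 >1
  x=-3.967: |R|=1.24829 >1
Interval (-3.7333, 0).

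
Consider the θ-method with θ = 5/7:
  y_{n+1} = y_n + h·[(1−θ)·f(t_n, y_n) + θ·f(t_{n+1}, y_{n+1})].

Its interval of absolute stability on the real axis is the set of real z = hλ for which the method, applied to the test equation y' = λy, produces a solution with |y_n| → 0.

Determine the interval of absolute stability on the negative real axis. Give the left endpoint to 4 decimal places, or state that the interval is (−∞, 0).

With y'=λy (z=hλ):
  y_{n+1} = y_n + z·[2/7·y_n + 5/7·y_{n+1}] ⇒ (1 − 5/7z)y_{n+1} = (1 + 2/7z)y_n
  Hence R(z) = (1 + 2/7z)/(1 − 5/7z).

Boundary: |R(x)|=1, x<0.
x=-1.04: |R|=0.4033
x=-2: |R|=0.1765
x=-10: |R|=0.2281
x=-100: |R|=0.3807
θ=5/7≥1/2 ⇒ |1+2/7x|<|1−5/7x| ∀x<0 ⇒ unbounded interval.

interval (−∞, 0).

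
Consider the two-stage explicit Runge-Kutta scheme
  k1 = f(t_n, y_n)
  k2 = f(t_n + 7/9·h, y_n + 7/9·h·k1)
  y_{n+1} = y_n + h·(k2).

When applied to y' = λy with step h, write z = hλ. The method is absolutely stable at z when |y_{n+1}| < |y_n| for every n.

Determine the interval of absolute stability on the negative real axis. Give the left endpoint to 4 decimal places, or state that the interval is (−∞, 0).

Set f=λy, z=hλ:
  k1=λy_n ⇒ h·k1=z·y_n;  k2=λ(1+7/9z)y_n ⇒ h·k2=z(1+7/9z)y_n
  y_{n+1}/y_n = 1 + z(1+7/9z) = 1 + z + 7/9z²
  R(z) = 1 + z + 7/9z².

Find x<0 with |R(x)|<1.
x=-1.27: |R|=0.9845
R=1: x+7/9x²=0 ⇒ x=−9/7=-1.2857; min R=1−1/(4·7/9)=0.6786>−1
Confirm numerically:
  x=-1.094: |R|=0.83687 <1
  x=-0.823: |R|=0.70381 <1
  x=-0.807: |R|=0.69953 <1
  x=-1.729: |R|=1.59612 >1
  x=-1.608: |R|=1.40307 >1
  x=-1.538: |R|=1.30179 >1
Stable set (-1.2857, 0).

z∈(-1.2857,0).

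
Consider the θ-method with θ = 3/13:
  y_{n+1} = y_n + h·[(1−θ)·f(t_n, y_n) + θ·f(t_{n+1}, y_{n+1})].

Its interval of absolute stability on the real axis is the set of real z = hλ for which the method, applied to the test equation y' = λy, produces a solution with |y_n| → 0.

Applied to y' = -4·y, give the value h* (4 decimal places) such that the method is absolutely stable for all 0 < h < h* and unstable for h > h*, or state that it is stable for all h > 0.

With y'=λy (z=hλ):
  y_{n+1} = y_n + z·[10/13·y_n + 3/13·y_{n+1}] ⇒ (1 − 3/13z)y_{n+1} = (1 + 10/13z)y_n
  so R(z) = (1 + 10/13z)/(1 − 3/13z).

Find x<0 with |R(x)|<1.
x=-1.39: |R|=0.0524
R=−1: 1+10/13x = −1+3/13x ⇒ -7/13x=2 ⇒ x=2/(-7/13)=-3.7143
Confirm numerically:
  x=-3.351: |R|=0.88969 <1
  x=-2.242: |R|=0.47754 <1
  x=-2.056: |R|=0.39441 <1
  x=-1.946: |R|=0.34292 <1
  x=-3.882: |R|=1.04763 >1
  x=-3.782: |R|=1.01947 >1
  x=-3.740: |R|=1.00743 >1
Interval (-3.7143, 0).

(-3.7143,0); λ=-4 ⇒ h* = (26/7)/4 = 0.9286.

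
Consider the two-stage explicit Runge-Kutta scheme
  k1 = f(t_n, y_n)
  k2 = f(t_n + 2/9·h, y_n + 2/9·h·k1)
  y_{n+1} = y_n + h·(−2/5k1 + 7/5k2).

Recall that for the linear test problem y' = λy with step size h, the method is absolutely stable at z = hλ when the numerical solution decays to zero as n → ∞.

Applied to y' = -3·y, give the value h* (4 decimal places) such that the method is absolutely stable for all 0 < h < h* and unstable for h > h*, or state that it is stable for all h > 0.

(-3.2143,0); λ=-3 ⇒ h* = (45/14)/3 = 1.0714.

With y'=λy (z=hλ):
  k1=λy_n ⇒ h·k1=z·y_n;  k2=λ(1+2/9z)y_n ⇒ h·k2=z(1+2/9z)y_n
  y_{n+1}/y_n = 1 − 2/5z + 7/5z(1+2/9z) = 1 + z + 14/45z²
  Hence R(z) = 1 + z + 14/45z².

Need |R(x)|<1, x<0.
x=-0.62: |R|=0.4996
R=1: x+14/45x²=0 ⇒ x=−45/14=-3.2143; min R=1−1/(4·14/45)=0.1964>−1
Confirm numerically:
  x=-3.049: |R|=0.84321 <1
  x=-2.010: |R|=0.24692 <1
  x=-1.818: |R|=0.21026 <1
  x=-3.725: |R|=1.59186 >1
  x=-3.591: |R|=1.42087 >1
  x=-3.321: |R|=1.11026 >1
Interval (-3.2143, 0).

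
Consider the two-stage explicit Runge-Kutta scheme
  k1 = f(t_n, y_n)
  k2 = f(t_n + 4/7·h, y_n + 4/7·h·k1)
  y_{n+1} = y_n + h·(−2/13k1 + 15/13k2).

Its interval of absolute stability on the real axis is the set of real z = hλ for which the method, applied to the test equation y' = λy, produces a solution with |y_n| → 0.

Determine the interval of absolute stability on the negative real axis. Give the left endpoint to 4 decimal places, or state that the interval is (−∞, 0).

(-1.5167, 0).

Set f=λy, z=hλ:
  k1=λy_n ⇒ h·k1=z·y_n;  k2=λ(1+4/7z)y_n ⇒ h·k2=z(1+4/7z)y_n
  y_{n+1}/y_n = 1 − 2/13z + 15/13z(1+4/7z) = 1 + z + 60/91z²
  ⇒ R(z) = 1 + z + 60/91z².

Need |R(x)|<1, x<0.
x=-1.69: |R|=1.1931
R=1: x+60/91x²=0 ⇒ x=−91/60=-1.5167; min R=1−1/(4·60/91)=0.6208>−1
Confirm numerically:
  x=-1.453: |R|=0.93901 <1
  x=-1.261: |R|=0.78743 <1
  x=-0.938: |R|=0.64212 <1
  x=-0.730: |R|=0.62136 <1
  x=-1.692: |R|=1.19560 >1
  x=-1.582: |R|=1.06815 >1
Interval (-1.5167, 0).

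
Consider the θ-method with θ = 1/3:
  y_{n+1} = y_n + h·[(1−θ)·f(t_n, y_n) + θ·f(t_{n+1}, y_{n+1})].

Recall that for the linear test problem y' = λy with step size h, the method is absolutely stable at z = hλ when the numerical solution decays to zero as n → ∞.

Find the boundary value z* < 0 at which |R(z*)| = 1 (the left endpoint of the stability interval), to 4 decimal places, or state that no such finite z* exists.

left endpoint -6.0000.

Set f=λy, z=hλ:
  y_{n+1} = y_n + z·[2/3·y_n + 1/3·y_{n+1}] ⇒ (1 − 1/3z)y_{n+1} = (1 + 2/3z)y_n
  ⇒ R(z) = (1 + 2/3z)/(1 − 1/3z).

Find x<0 with |R(x)|<1.
x=-0.99: |R|=0.2556
R=−1: 1+2/3x = −1+1/3x ⇒ -1/3x=2 ⇒ x=2/(-1/3)=-6.0000
Confirm numerically:
  x=-5.738: |R|=0.97002 <1
  x=-5.081: |R|=0.88628 <1
  x=-4.778: |R|=0.84289 <1
  x=-4.745: |R|=0.83796 <1
  x=-6.240: |R|=1.02597 >1
  x=-6.133: |R|=1.01456 >1
Stable set (-6.0000, 0).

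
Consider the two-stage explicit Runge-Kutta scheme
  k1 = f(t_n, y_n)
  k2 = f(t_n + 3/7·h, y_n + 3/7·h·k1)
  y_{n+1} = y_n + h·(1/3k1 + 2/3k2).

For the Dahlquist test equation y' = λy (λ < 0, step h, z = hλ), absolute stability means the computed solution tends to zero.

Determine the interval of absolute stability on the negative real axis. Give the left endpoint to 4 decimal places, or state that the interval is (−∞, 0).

z∈(-3.5000,0).

On y'=λy, z=hλ:
  k1=λy_n ⇒ h·k1=z·y_n;  k2=λ(1+3/7z)y_n ⇒ h·k2=z(1+3/7z)y_n
  y_{n+1}/y_n = 1 + 1/3z + 2/3z(1+3/7z) = 1 + z + 2/7z²
  Hence R(z) = 1 + z + 2/7z².

Need |R(x)|<1, x<0.
x=-0.68: |R|=0.4521
R=1: x+2/7x²=0 ⇒ x=−7/2=-3.5000; min R=1−1/(4·2/7)=0.1250>−1
Confirm numerically:
  x=-2.476: |R|=0.27559 <1
  x=-2.210: |R|=0.18546 <1
  x=-1.924: |R|=0.13365 <1
  x=-3.961: |R|=1.52172 >1
  x=-3.858: |R|=1.39462 >1
  x=-3.572: |R|=1.07348 >1
Stable set (-3.5000, 0).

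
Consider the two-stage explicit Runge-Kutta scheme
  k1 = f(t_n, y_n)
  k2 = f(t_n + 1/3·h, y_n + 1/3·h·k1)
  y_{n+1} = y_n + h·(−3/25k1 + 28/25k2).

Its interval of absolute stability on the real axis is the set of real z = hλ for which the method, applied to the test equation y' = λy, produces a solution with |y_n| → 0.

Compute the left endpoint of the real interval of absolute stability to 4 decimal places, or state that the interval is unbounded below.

z* = -2.6786.

On y'=λy, z=hλ:
  k1=λy_n ⇒ h·k1=z·y_n;  k2=λ(1+1/3z)y_n ⇒ h·k2=z(1+1/3z)y_n
  y_{n+1}/y_n = 1 − 3/25z + 28/25z(1+1/3z) = 1 + z + 28/75z²
  ⇒ R(z) = 1 + z + 28/75z².

Boundary: |R(x)|=1, x<0.
x=-1.71: |R|=0.3817
R=1: x+28/75x²=0 ⇒ x=−75/28=-2.6786; min R=1−1/(4·28/75)=0.3304>−1
Confirm numerically:
  x=-2.452: |R|=0.79259 <1
  x=-2.101: |R|=0.54697 <1
  x=-1.845: |R|=0.42584 <1
  x=-3.202: |R|=1.62571 >1
  x=-2.947: |R|=1.29533 >1
  x=-2.867: |R|=1.20168 >1
Interval (-2.6786, 0).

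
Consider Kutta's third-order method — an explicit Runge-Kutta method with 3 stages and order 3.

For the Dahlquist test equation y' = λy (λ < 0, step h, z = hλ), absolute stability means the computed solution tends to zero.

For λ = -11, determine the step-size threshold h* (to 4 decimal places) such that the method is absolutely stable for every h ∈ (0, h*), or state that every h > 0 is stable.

(-2.5127,0); λ=-11 ⇒ h* = 0.2284.

Set f=λy, z=hλ:
  order 3, 3-stage ⇒ R(z)=1+z+z^2/2+z^3/6
  (e.g. R(-0.34)=0.71125, |R|=0.71125)

Boundary: |R(x)|=1, x<0.
x=-0.34: |R|=0.7112
|R(-1.82)|=0.1686 |R(-0.72)|=0.4770 |R(-0.61)|=0.5382
Bisect:
  x_lo=-2.9161 |R|=1.7973  x_hi=-0.2097 |R|=0.8107
  mid=-1.56292 |R|=0.02215 →hi
  mid=-2.23952 |R|=0.60383 →hi
  mid=-2.57782 |R|=1.11025 →lo
  mid=-2.40867 |R|=0.83689 →hi
  mid=-2.49325 |R|=0.96823 →hi
  mid=-2.53554 |R|=1.03787 →lo
  mid=-2.51439 |R|=1.00271 →lo
  mid=-2.50382 |R|=0.98539 →hi
  mid=-2.50911 |R|=0.99403 →hi
  mid=-2.51175 |R|=0.99836 →hi
  ...
  [-2.51291,-2.51274] ⇒ x*=-2.5127
Interval (-2.5127, 0).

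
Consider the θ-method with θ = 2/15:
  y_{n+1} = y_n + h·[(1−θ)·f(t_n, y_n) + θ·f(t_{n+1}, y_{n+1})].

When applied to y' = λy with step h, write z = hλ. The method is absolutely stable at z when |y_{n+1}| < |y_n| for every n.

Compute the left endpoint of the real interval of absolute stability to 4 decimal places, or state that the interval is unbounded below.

On y'=λy, z=hλ:
  y_{n+1} = y_n + z·[13/15·y_n + 2/15·y_{n+1}] ⇒ (1 − 2/15z)y_{n+1} = (1 + 13/15z)y_n
  Hence R(z) = (1 + 13/15z)/(1 − 2/15z).

Need |R(x)|<1, x<0.
x=-0.83: |R|=0.2527
R=−1: 1+13/15x = −1+2/15x ⇒ -11/15x=2 ⇒ x=2/(-11/15)=-2.7273
Confirm numerically:
  x=-2.464: |R|=0.85468 <1
  x=-2.337: |R|=0.78179 <1
  x=-2.251: |R|=0.73136 <1
  x=-1.708: |R|=0.39118 <1
  x=-3.320: |R|=1.30129 >1
  x=-3.197: |R|=1.24152 >1
  x=-2.861: |R|=1.07099 >1
Stable set (-2.7273, 0).

left endpoint -2.7273.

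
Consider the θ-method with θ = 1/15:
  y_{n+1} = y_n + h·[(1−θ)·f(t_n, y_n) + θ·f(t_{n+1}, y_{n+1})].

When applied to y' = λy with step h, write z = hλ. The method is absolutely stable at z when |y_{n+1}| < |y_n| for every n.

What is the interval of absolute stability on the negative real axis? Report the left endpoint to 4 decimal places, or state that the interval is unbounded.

(-2.3077, 0).

Test eqn y'=λy, z=hλ:
  y_{n+1} = y_n + z·[14/15·y_n + 1/15·y_{n+1}] ⇒ (1 − 1/15z)y_{n+1} = (1 + 14/15z)y_n
  Hence R(z) = (1 + 14/15z)/(1 − 1/15z).

Find x<0 with |R(x)|<1.
x=-1.15: |R|=0.0681
R=−1: 1+14/15x = −1+1/15x ⇒ -13/15x=2 ⇒ x=2/(-13/15)=-2.3077
Confirm numerically:
  x=-2.240: |R|=0.94896 <1
  x=-2.184: |R|=0.90642 <1
  x=-1.055: |R|=0.01433 <1
  x=-2.758: |R|=1.32965 >1
  x=-2.444: |R|=1.10158 >1
  x=-2.425: |R|=1.08752 >1
So |R|<1 on (-2.3077, 0).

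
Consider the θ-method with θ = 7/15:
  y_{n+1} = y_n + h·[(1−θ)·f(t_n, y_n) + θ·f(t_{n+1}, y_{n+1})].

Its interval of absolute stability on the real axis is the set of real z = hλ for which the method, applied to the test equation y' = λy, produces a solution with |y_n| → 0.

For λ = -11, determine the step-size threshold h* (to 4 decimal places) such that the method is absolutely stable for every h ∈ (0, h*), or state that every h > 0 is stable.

Test eqn y'=λy, z=hλ:
  y_{n+1} = y_n + z·[8/15·y_n + 7/15·y_{n+1}] ⇒ (1 − 7/15z)y_{n+1} = (1 + 8/15z)y_n
  ⇒ R(z) = (1 + 8/15z)/(1 − 7/15z).

Solve |R(x)|<1 on ℝ⁻.
x=-1.21: |R|=0.2267
R=−1: 1+8/15x = −1+7/15x ⇒ -1/15x=2 ⇒ x=2/(-1/15)=-30.0000
Confirm numerically:
  x=-24.685: |R|=0.97170 <1
  x=-21.867: |R|=0.95161 <1
  x=-17.275: |R|=0.90638 <1
  x=-15.514: |R|=0.88280 <1
  x=-30.258: |R|=1.00114 >1
  x=-30.176: |R|=1.00078 >1
  x=-30.114: |R|=1.00050 >1
Stable set (-30.0000, 0).

(-30.0000,0); λ=-11 ⇒ h* = (30)/11 = 2.7273.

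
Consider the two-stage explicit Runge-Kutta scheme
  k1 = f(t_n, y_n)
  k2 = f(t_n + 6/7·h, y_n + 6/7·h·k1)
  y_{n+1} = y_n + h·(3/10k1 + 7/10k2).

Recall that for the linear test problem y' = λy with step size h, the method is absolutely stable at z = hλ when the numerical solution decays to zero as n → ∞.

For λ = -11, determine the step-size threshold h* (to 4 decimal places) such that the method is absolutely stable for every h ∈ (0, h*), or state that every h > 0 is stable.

(-1.6667,0); λ=-11 ⇒ h* = (5/3)/11 = 0.1515.

Test eqn y'=λy, z=hλ:
  k1=λy_n ⇒ h·k1=z·y_n;  k2=λ(1+6/7z)y_n ⇒ h·k2=z(1+6/7z)y_n
  y_{n+1}/y_n = 1 + 3/10z + 7/10z(1+6/7z) = 1 + z + 3/5z²
  R(z) = 1 + z + 3/5z².

Need |R(x)|<1, x<0.
x=-0.97: |R|=0.5945
R=1: x+3/5x²=0 ⇒ x=−5/3=-1.6667; min R=1−1/(4·3/5)=0.5833>−1
Confirm numerically:
  x=-1.606: |R|=0.94154 <1
  x=-0.875: |R|=0.58438 <1
  x=-0.812: |R|=0.58361 <1
  x=-2.249: |R|=1.78580 >1
  x=-1.856: |R|=1.21084 >1
  x=-1.690: |R|=1.02366 >1
Stable set (-1.6667, 0).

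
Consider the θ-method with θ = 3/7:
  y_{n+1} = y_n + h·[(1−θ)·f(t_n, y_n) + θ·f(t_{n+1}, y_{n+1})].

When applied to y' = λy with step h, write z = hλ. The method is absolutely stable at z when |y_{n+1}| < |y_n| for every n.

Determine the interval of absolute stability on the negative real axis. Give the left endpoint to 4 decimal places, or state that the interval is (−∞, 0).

(-14.0000, 0).

With y'=λy (z=hλ):
  y_{n+1} = y_n + z·[4/7·y_n + 3/7·y_{n+1}] ⇒ (1 − 3/7z)y_{n+1} = (1 + 4/7z)y_n
  ⇒ R(z) = (1 + 4/7z)/(1 − 3/7z).

Find x<0 with |R(x)|<1.
x=-1: |R|=0.3000
R=−1: 1+4/7x = −1+3/7x ⇒ -1/7x=2 ⇒ x=2/(-1/7)=-14.0000
Confirm numerically:
  x=-11.685: |R|=0.94495 <1
  x=-5.888: |R|=0.67110 <1
  x=-5.840: |R|=0.66721 <1
  x=-14.502: |R|=1.00994 >1
  x=-14.121: |R|=1.00245 >1
So |R|<1 on (-14.0000, 0).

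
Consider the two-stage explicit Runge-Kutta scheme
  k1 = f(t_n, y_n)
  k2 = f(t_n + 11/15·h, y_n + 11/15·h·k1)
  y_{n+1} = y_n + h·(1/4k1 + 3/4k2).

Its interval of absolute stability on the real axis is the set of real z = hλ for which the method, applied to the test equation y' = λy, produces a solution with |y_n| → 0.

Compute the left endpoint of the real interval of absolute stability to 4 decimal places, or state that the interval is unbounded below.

left endpoint -1.8182.

Test eqn y'=λy, z=hλ:
  k1=λy_n ⇒ h·k1=z·y_n;  k2=λ(1+11/15z)y_n ⇒ h·k2=z(1+11/15z)y_n
  y_{n+1}/y_n = 1 + 1/4z + 3/4z(1+11/15z) = 1 + z + 11/20z²
  R(z) = 1 + z + 11/20z².

Need |R(x)|<1, x<0.
x=-1.05: |R|=0.5564
R=1: x+11/20x²=0 ⇒ x=−20/11=-1.8182; min R=1−1/(4·11/20)=0.5455>−1
Confirm numerically:
  x=-1.644: |R|=0.84250 <1
  x=-1.129: |R|=0.57205 <1
  x=-0.982: |R|=0.54838 <1
  x=-2.386: |R|=1.74515 >1
  x=-2.244: |R|=1.52554 >1
  x=-2.173: |R|=1.42406 >1
Interval (-1.8182, 0).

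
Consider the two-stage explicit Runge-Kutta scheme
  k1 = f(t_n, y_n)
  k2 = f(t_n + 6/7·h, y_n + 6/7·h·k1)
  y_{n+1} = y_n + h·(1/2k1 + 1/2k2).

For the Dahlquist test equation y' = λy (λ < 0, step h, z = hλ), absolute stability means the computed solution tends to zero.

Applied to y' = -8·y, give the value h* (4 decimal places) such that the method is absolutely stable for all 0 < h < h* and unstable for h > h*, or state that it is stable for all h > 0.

(-2.3333,0); λ=-8 ⇒ h* = (7/3)/8 = 0.2917.

Test eqn y'=λy, z=hλ:
  k1=λy_n ⇒ h·k1=z·y_n;  k2=λ(1+6/7z)y_n ⇒ h·k2=z(1+6/7z)y_n
  y_{n+1}/y_n = 1 + 1/2z + 1/2z(1+6/7z) = 1 + z + 3/7z²
  so R(z) = 1 + z + 3/7z².

Boundary: |R(x)|=1, x<0.
x=-1.63: |R|=0.5087
R=1: x+3/7x²=0 ⇒ x=−7/3=-2.3333; min R=1−1/(4·3/7)=0.4167>−1
Confirm numerically:
  x=-1.822: |R|=0.60072 <1
  x=-1.345: |R|=0.43030 <1
  x=-1.272: |R|=0.42142 <1
  x=-2.896: |R|=1.69835 >1
  x=-2.687: |R|=1.40727 >1
  x=-2.620: |R|=1.32189 >1
Stable set (-2.3333, 0).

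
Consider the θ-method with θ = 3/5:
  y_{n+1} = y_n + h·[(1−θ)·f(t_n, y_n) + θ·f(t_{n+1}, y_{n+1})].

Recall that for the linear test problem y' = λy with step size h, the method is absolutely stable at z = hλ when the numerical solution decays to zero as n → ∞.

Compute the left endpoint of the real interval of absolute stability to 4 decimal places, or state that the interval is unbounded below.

(−∞, 0) — no finite endpoint.

On y'=λy, z=hλ:
  y_{n+1} = y_n + z·[2/5·y_n + 3/5·y_{n+1}] ⇒ (1 − 3/5z)y_{n+1} = (1 + 2/5z)y_n
  so R(z) = (1 + 2/5z)/(1 − 3/5z).

Need |R(x)|<1, x<0.
x=-0.78: |R|=0.4687
x=-2: |R|=0.0909
x=-10: |R|=0.4286
x=-100: |R|=0.6393
θ=3/5≥1/2 ⇒ |1+2/5x|<|1−3/5x| ∀x<0 ⇒ interval (−∞,0).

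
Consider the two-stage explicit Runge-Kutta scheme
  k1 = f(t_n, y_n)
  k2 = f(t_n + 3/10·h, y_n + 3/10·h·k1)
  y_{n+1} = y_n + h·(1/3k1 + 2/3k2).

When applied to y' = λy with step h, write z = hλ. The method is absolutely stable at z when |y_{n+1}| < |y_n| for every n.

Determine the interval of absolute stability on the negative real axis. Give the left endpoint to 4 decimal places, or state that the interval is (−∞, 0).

Test eqn y'=λy, z=hλ:
  k1=λy_n ⇒ h·k1=z·y_n;  k2=λ(1+3/10z)y_n ⇒ h·k2=z(1+3/10z)y_n
  y_{n+1}/y_n = 1 + 1/3z + 2/3z(1+3/10z) = 1 + z + 1/5z²
  so R(z) = 1 + z + 1/5z².

Boundary: |R(x)|=1, x<0.
x=-0.6: |R|=0.4720
R=1: x+1/5x²=0 ⇒ x=−5=-5.0000; min R=1−1/(4·1/5)=-0.2500>−1
Confirm numerically:
  x=-4.878: |R|=0.88098 <1
  x=-3.989: |R|=0.19342 <1
  x=-3.567: |R|=0.02230 <1
  x=-2.117: |R|=0.22066 <1
  x=-5.452: |R|=1.49286 >1
  x=-5.262: |R|=1.27573 >1
  x=-5.100: |R|=1.10200 >1
So |R|<1 on (-5.0000, 0).

(-5.0000, 0).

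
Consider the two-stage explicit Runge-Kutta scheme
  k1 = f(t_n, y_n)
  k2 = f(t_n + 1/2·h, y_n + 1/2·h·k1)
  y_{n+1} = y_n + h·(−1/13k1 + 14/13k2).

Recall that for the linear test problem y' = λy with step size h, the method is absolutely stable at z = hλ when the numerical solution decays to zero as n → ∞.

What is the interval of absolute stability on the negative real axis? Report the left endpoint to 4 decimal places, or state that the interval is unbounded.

Set f=λy, z=hλ:
  k1=λy_n ⇒ h·k1=z·y_n;  k2=λ(1+1/2z)y_n ⇒ h·k2=z(1+1/2z)y_n
  y_{n+1}/y_n = 1 − 1/13z + 14/13z(1+1/2z) = 1 + z + 7/13z²
  ⇒ R(z) = 1 + z + 7/13z².

Need |R(x)|<1, x<0.
x=-1.48: |R|=0.6994
R=1: x+7/13x²=0 ⇒ x=−13/7=-1.8571; min R=1−1/(4·7/13)=0.5357>−1
Confirm numerically:
  x=-1.629: |R|=0.79988 <1
  x=-1.384: |R|=0.64740 <1
  x=-1.238: |R|=0.58727 <1
  x=-1.132: |R|=0.55800 <1
  x=-2.111: |R|=1.28856 >1
  x=-2.035: |R|=1.19489 >1
  x=-1.976: |R|=1.12646 >1
Interval (-1.8571, 0).

(-1.8571, 0).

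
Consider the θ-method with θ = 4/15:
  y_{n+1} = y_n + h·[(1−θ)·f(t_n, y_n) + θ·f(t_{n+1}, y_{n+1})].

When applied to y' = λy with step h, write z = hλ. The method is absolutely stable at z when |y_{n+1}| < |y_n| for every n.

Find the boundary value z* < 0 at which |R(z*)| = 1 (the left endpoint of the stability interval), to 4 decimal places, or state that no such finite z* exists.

left endpoint -4.2857.

With y'=λy (z=hλ):
  y_{n+1} = y_n + z·[11/15·y_n + 4/15·y_{n+1}] ⇒ (1 − 4/15z)y_{n+1} = (1 + 11/15z)y_n
  Hence R(z) = (1 + 11/15z)/(1 − 4/15z).

Boundary: |R(x)|=1, x<0.
x=-0.51: |R|=0.5511
R=−1: 1+11/15x = −1+4/15x ⇒ -7/15x=2 ⇒ x=2/(-7/15)=-4.2857
Confirm numerically:
  x=-3.329: |R|=0.76349 <1
  x=-3.112: |R|=0.70067 <1
  x=-3.066: |R|=0.68684 <1
  x=-2.119: |R|=0.35394 <1
  x=-4.831: |R|=1.11120 >1
  x=-4.687: |R|=1.08323 >1
  x=-4.624: |R|=1.07070 >1
Stable set (-4.2857, 0).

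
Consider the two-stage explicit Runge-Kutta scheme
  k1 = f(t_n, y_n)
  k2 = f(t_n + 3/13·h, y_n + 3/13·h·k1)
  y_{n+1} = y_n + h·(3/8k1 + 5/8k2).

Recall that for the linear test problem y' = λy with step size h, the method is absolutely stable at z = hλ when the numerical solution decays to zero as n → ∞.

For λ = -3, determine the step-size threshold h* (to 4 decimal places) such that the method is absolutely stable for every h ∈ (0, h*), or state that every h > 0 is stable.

(-6.9333,0); λ=-3 ⇒ h* = (104/15)/3 = 2.3111.

Test eqn y'=λy, z=hλ:
  k1=λy_n ⇒ h·k1=z·y_n;  k2=λ(1+3/13z)y_n ⇒ h·k2=z(1+3/13z)y_n
  y_{n+1}/y_n = 1 + 3/8z + 5/8z(1+3/13z) = 1 + z + 15/104z²
  ⇒ R(z) = 1 + z + 15/104z².

Boundary: |R(x)|=1, x<0.
x=-1.53: |R|=0.1924
R=1: x+15/104x²=0 ⇒ x=−104/15=-6.9333; min R=1−1/(4·15/104)=-0.7333>−1
Confirm numerically:
  x=-5.608: |R|=0.07199 <1
  x=-5.460: |R|=0.16025 <1
  x=-4.303: |R|=0.63245 <1
  x=-3.085: |R|=0.71232 <1
  x=-7.399: |R|=1.49694 >1
  x=-7.359: |R|=1.45180 >1
Interval (-6.9333, 0).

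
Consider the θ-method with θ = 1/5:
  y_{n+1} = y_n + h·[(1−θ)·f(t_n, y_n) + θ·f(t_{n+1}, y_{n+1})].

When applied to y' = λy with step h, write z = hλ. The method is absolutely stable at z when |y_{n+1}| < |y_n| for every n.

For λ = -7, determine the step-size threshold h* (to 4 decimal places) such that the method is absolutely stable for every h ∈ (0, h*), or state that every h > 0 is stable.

With y'=λy (z=hλ):
  y_{n+1} = y_n + z·[4/5·y_n + 1/5·y_{n+1}] ⇒ (1 − 1/5z)y_{n+1} = (1 + 4/5z)y_n
  so R(z) = (1 + 4/5z)/(1 − 1/5z).

Boundary: |R(x)|=1, x<0.
x=-1.68: |R|=0.2575
R=−1: 1+4/5x = −1+1/5x ⇒ -3/5x=2 ⇒ x=2/(-3/5)=-3.3333
Confirm numerically:
  x=-3.020: |R|=0.88279 <1
  x=-2.995: |R|=0.87305 <1
  x=-2.638: |R|=0.72689 <1
  x=-3.660: |R|=1.11316 >1
  x=-3.441: |R|=1.03827 >1
Stable set (-3.3333, 0).

(-3.3333,0); λ=-7 ⇒ h* = (10/3)/7 = 0.4762.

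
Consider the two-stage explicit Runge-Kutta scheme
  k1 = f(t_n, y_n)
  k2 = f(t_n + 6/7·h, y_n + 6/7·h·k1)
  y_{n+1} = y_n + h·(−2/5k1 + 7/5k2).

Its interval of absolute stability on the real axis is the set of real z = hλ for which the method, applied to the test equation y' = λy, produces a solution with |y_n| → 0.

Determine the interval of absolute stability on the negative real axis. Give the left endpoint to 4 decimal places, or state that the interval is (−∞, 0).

On y'=λy, z=hλ:
  k1=λy_n ⇒ h·k1=z·y_n;  k2=λ(1+6/7z)y_n ⇒ h·k2=z(1+6/7z)y_n
  y_{n+1}/y_n = 1 − 2/5z + 7/5z(1+6/7z) = 1 + z + 6/5z²
  R(z) = 1 + z + 6/5z².

Solve |R(x)|<1 on ℝ⁻.
x=-1.17: |R|=1.4727
R=1: x+6/5x²=0 ⇒ x=−5/6=-0.8333; min R=1−1/(4·6/5)=0.7917>−1
Confirm numerically:
  x=-0.660: |R|=0.86272 <1
  x=-0.628: |R|=0.84526 <1
  x=-0.604: |R|=0.83378 <1
  x=-0.388: |R|=0.79265 <1
  x=-1.259: |R|=1.64310 >1
  x=-1.033: |R|=1.24751 >1
Interval (-0.8333, 0).

z∈(-0.8333,0).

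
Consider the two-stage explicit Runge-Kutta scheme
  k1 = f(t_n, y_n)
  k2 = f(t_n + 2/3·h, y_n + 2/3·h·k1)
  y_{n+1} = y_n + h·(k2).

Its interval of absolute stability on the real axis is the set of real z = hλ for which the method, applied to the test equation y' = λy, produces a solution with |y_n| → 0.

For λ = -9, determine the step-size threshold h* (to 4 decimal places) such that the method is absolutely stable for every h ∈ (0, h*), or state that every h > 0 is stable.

(-1.5000,0); λ=-9 ⇒ h* = (3/2)/9 = 0.1667.

Test eqn y'=λy, z=hλ:
  k1=λy_n ⇒ h·k1=z·y_n;  k2=λ(1+2/3z)y_n ⇒ h·k2=z(1+2/3z)y_n
  y_{n+1}/y_n = 1 + z(1+2/3z) = 1 + z + 2/3z²
  ⇒ R(z) = 1 + z + 2/3z².

Need |R(x)|<1, x<0.
x=-1.75: |R|=1.2917
R=1: x+2/3x²=0 ⇒ x=−3/2=-1.5000; min R=1−1/(4·2/3)=0.6250>−1
Confirm numerically:
  x=-1.429: |R|=0.93236 <1
  x=-1.393: |R|=0.90063 <1
  x=-1.224: |R|=0.77478 <1
  x=-1.211: |R|=0.76668 <1
  x=-2.081: |R|=1.80604 >1
  x=-2.023: |R|=1.70535 >1
  x=-1.822: |R|=1.39112 >1
Interval (-1.5000, 0).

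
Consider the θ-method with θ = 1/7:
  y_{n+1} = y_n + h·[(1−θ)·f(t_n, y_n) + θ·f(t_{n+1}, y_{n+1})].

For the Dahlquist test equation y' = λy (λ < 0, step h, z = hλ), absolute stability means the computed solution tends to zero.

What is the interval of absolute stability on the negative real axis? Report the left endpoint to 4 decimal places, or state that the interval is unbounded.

z∈(-2.8000,0).

On y'=λy, z=hλ:
  y_{n+1} = y_n + z·[6/7·y_n + 1/7·y_{n+1}] ⇒ (1 − 1/7z)y_{n+1} = (1 + 6/7z)y_n
  R(z) = (1 + 6/7z)/(1 − 1/7z).

Solve |R(x)|<1 on ℝ⁻.
x=-0.72: |R|=0.3472
R=−1: 1+6/7x = −1+1/7x ⇒ -5/7x=2 ⇒ x=2/(-5/7)=-2.8000
Confirm numerically:
  x=-2.773: |R|=0.98619 <1
  x=-2.447: |R|=0.81317 <1
  x=-1.400: |R|=0.16667 <1
  x=-3.324: |R|=1.25378 >1
  x=-3.079: |R|=1.13841 >1
  x=-3.039: |R|=1.11904 >1
Stable set (-2.8000, 0).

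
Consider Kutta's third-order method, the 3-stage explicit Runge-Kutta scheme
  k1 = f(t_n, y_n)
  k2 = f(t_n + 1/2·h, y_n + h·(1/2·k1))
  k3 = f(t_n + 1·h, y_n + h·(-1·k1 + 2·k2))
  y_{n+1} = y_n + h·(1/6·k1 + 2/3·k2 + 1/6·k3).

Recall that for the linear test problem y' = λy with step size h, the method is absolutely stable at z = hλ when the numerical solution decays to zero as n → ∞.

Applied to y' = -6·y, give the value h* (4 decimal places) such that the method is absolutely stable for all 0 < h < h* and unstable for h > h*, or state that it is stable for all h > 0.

(-2.5127,0); λ=-6 ⇒ h* = 0.4188.

Set f=λy, z=hλ:
  order 3, 3-stage ⇒ R(z)=1+z+z^2/2+z^3/6
  (e.g. R(-0.82)=0.42431, |R|=0.42431)

Boundary: |R(x)|=1, x<0.
x=-0.82: |R|=0.4243
|R(-2.33)|=0.7238 |R(-2.08)|=0.4166 |R(-1.75)|=0.1120
Bisect:
  x_lo=-3.2503 |R|=2.6911  x_hi=-0.3765 |R|=0.6855
  mid=-1.81339 |R|=0.16305 →hi
  mid=-2.53185 |R|=1.03169 →lo
  mid=-2.17262 |R|=0.52171 →hi
  mid=-2.35224 |R|=0.75489 →hi
  mid=-2.44204 |R|=0.88747 →hi
  mid=-2.48695 |R|=0.95808 →hi
  mid=-2.50940 |R|=0.99451 →hi
  mid=-2.52063 |R|=1.01300 →lo
  mid=-2.51501 |R|=1.00373 →lo
  ...
  [-2.51291,-2.51273] ⇒ x*=-2.5127
Stable set (-2.5127, 0).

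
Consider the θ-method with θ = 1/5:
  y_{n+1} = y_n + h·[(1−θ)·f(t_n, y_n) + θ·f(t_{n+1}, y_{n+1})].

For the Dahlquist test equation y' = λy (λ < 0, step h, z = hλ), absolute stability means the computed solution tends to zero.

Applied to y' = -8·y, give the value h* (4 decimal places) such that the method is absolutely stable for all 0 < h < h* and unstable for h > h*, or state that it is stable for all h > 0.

Test eqn y'=λy, z=hλ:
  y_{n+1} = y_n + z·[4/5·y_n + 1/5·y_{n+1}] ⇒ (1 − 1/5z)y_{n+1} = (1 + 4/5z)y_n
  ⇒ R(z) = (1 + 4/5z)/(1 − 1/5z).

Solve |R(x)|<1 on ℝ⁻.
x=-1.1: |R|=0.0984
R=−1: 1+4/5x = −1+1/5x ⇒ -3/5x=2 ⇒ x=2/(-3/5)=-3.3333
Confirm numerically:
  x=-3.307: |R|=0.99049 <1
  x=-1.898: |R|=0.37576 <1
  x=-1.414: |R|=0.10228 <1
  x=-3.668: |R|=1.11583 >1
  x=-3.367: |R|=1.01207 >1
Stable set (-3.3333, 0).

(-3.3333,0); λ=-8 ⇒ h* = (10/3)/8 = 0.4167.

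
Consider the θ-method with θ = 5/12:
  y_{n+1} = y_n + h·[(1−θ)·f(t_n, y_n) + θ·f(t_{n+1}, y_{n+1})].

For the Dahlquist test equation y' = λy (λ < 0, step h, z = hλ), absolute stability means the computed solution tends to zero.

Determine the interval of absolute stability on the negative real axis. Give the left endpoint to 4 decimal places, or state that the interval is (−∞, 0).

(-12.0000, 0).

Set f=λy, z=hλ:
  y_{n+1} = y_n + z·[7/12·y_n + 5/12·y_{n+1}] ⇒ (1 − 5/12z)y_{n+1} = (1 + 7/12z)y_n
  so R(z) = (1 + 7/12z)/(1 − 5/12z).

Solve |R(x)|<1 on ℝ⁻.
x=-1.15: |R|=0.2225
R=−1: 1+7/12x = −1+5/12x ⇒ -1/6x=2 ⇒ x=2/(-1/6)=-12.0000
Confirm numerically:
  x=-11.131: |R|=0.97431 <1
  x=-8.372: |R|=0.86528 <1
  x=-7.601: |R|=0.82406 <1
  x=-6.365: |R|=0.74284 <1
  x=-12.390: |R|=1.01055 >1
  x=-12.152: |R|=1.00418 >1
Stable set (-12.0000, 0).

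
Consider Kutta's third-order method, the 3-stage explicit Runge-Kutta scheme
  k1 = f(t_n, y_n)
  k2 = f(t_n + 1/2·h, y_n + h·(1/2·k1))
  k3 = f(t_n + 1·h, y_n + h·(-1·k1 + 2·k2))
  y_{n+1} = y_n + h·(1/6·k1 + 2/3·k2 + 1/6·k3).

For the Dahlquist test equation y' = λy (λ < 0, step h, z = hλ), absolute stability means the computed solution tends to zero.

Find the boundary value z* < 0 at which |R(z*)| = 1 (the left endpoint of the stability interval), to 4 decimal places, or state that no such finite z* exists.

With y'=λy (z=hλ):
  order 3, 3-stage ⇒ R(z)=1+z+z^2/2+z^3/6
  (e.g. R(-0.38)=0.68305, |R|=0.68305)

Boundary: |R(x)|=1, x<0.
x=-0.38: |R|=0.6831
|R(-2.84)|=1.6249 |R(-2.07)|=0.4058 |R(-2.04)|=0.3741
Bisect:
  x_lo=-2.8569 |R|=1.6622  x_hi=-0.3930 |R|=0.6741
  mid=-1.62495 |R|=0.01982 →hi
  mid=-2.24091 |R|=0.60560 →hi
  mid=-2.54890 |R|=1.06043 →lo
  mid=-2.39491 |R|=0.81648 →hi
  mid=-2.47190 |R|=0.93409 →hi
  mid=-2.51040 |R|=0.99614 →hi
  mid=-2.52965 |R|=1.02801 →lo
  mid=-2.52002 |R|=1.01200 →lo
  mid=-2.51521 |R|=1.00406 →lo
  ...
  [-2.51280,-2.51265] ⇒ x*=-2.5127
So |R|<1 on (-2.5127, 0).

left endpoint -2.5127.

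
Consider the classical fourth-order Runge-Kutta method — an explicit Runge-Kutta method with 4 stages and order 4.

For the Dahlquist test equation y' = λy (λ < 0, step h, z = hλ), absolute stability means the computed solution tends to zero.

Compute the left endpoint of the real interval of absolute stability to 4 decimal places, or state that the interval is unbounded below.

On y'=λy, z=hλ:
  order 4, 4-stage ⇒ R(z)=1+z+z^2/2+z^3/6+z^4/24
  (e.g. R(-0.47)=0.62518, |R|=0.62518)

Find x<0 with |R(x)|<1.
x=-0.47: |R|=0.6252
|R(-1.91)|=0.3073 |R(-1.59)|=0.2704 |R(-1.1)|=0.3442
Bisect:
  x_lo=-3.6280 |R|=3.2128  x_hi=-0.2150 |R|=0.8066
  mid=-1.92146 |R|=0.31016 →hi
  mid=-2.77471 |R|=0.98415 →hi
  mid=-3.20133 |R|=1.83112 →lo
  mid=-2.98802 |R|=1.35121 →lo
  mid=-2.88136 |R|=1.15477 →lo
  mid=-2.82803 |R|=1.06637 →lo
  mid=-2.80137 |R|=1.02451 →lo
  mid=-2.78804 |R|=1.00415 →lo
  mid=-2.78137 |R|=0.99410 →hi
  mid=-2.78470 |R|=0.99911 →hi
  ...
  [-2.78533,-2.78512] ⇒ x*=-2.7853
So |R|<1 on (-2.7853, 0).

left endpoint -2.7853.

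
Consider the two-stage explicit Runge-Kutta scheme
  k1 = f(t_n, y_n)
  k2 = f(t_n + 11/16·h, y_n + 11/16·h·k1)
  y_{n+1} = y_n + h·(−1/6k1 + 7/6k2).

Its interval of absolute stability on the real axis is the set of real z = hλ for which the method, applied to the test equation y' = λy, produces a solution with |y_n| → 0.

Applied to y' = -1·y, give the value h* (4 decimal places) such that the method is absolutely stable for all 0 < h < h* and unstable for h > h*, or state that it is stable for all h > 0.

(-1.2468,0); λ=-1 ⇒ h* = (96/77)/1 = 1.2468.

On y'=λy, z=hλ:
  k1=λy_n ⇒ h·k1=z·y_n;  k2=λ(1+11/16z)y_n ⇒ h·k2=z(1+11/16z)y_n
  y_{n+1}/y_n = 1 − 1/6z + 7/6z(1+11/16z) = 1 + z + 77/96z²
  Hence R(z) = 1 + z + 77/96z².

Find x<0 with |R(x)|<1.
x=-0.81: |R|=0.7162
R=1: x+77/96x²=0 ⇒ x=−96/77=-1.2468; min R=1−1/(4·77/96)=0.6883>−1
Confirm numerically:
  x=-1.112: |R|=0.87981 <1
  x=-1.054: |R|=0.83705 <1
  x=-0.646: |R|=0.68872 <1
  x=-1.697: |R|=1.61285 >1
  x=-1.598: |R|=1.45020 >1
  x=-1.353: |R|=1.11530 >1
Stable set (-1.2468, 0).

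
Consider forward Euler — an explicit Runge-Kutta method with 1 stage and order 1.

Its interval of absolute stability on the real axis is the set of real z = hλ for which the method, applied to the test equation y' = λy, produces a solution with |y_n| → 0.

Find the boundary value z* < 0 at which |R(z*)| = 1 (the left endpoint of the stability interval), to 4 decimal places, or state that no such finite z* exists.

On y'=λy, z=hλ:
  order 1, 1-stage ⇒ R(z)=1+z
  (e.g. R(-0.86)=0.14000, |R|=0.14000)

Find x<0 with |R(x)|<1.
x=-0.86: |R|=0.1400
|R(-2.29)|=1.2900 |R(-2.2)|=1.2000 |R(-2.04)|=1.0400
Bisect:
  x_lo=-2.5593 |R|=1.5593  x_hi=-0.1981 |R|=0.8019
  mid=-1.37868 |R|=0.37868 →hi
  mid=-1.96898 |R|=0.96898 →hi
  mid=-2.26413 |R|=1.26413 →lo
  mid=-2.11655 |R|=1.11655 →lo
  mid=-2.04277 |R|=1.04277 →lo
  mid=-2.00587 |R|=1.00587 →lo
  mid=-1.98742 |R|=0.98742 →hi
  mid=-1.99665 |R|=0.99665 →hi
  mid=-2.00126 |R|=1.00126 →lo
  mid=-1.99895 |R|=0.99895 →hi
  ...
  [-2.00011,-1.99996] ⇒ x*=-2.0000
Interval (-2.0000, 0).

z* = -2.0000.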